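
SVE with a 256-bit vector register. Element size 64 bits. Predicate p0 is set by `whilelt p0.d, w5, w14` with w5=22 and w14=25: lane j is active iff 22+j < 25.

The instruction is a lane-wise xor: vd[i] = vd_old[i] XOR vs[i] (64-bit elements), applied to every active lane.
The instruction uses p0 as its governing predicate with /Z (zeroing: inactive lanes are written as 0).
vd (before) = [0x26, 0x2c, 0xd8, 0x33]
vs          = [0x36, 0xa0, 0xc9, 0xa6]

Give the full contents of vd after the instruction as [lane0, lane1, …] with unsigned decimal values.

256-bit reg / 64-bit elem → 4 lanes
whilelt: lane j active iff 22+j < 25 → j < 3 → 3 active
lane  0: xor(0x26,0x36) ⇒ 0x10
lane  1: xor(0x2c,0xa0) ⇒ 0x8c
lane  2: xor(0xd8,0xc9) ⇒ 0x11
lane  3: tail/zero ⇒ 0x00

vd = [16, 140, 17, 0]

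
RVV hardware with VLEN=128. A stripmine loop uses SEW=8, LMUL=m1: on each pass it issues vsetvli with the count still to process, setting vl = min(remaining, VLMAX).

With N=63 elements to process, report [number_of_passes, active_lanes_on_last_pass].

lanes per group: 128·1/8 = 16
iterations = ceil(63/16) = 4; final-pass vl = 15

[iterations, last_vl] = [4, 15]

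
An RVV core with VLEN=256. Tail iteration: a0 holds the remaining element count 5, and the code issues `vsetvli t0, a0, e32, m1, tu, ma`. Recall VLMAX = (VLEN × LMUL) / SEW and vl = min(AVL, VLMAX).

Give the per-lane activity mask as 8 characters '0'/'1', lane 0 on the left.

predicate = 11111000

VLMAX = (256 × 1) / 32 = 8 lanes
vl ← min(5, 8) = 5
bits (lane 0 leftmost): 11111000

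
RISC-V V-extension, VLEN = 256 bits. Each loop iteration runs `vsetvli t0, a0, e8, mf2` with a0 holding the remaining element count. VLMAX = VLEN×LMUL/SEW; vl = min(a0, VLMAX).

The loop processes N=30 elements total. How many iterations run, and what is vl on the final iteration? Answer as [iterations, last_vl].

VLMAX = (256 × 1/2) / 8 = 16 lanes
30 elements at 16/iter → 2 passes, remainder 14 on the last

[iterations, last_vl] = [2, 14]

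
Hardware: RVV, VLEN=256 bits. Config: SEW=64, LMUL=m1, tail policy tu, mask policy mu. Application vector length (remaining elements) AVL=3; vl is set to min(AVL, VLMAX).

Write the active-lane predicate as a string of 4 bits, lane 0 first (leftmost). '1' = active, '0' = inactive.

VLMAX = (256 × 1) / 64 = 4 lanes
vl = min(AVL, VLMAX) = min(3, 4) = 3
bits (lane 0 leftmost): 1110

predicate = 1110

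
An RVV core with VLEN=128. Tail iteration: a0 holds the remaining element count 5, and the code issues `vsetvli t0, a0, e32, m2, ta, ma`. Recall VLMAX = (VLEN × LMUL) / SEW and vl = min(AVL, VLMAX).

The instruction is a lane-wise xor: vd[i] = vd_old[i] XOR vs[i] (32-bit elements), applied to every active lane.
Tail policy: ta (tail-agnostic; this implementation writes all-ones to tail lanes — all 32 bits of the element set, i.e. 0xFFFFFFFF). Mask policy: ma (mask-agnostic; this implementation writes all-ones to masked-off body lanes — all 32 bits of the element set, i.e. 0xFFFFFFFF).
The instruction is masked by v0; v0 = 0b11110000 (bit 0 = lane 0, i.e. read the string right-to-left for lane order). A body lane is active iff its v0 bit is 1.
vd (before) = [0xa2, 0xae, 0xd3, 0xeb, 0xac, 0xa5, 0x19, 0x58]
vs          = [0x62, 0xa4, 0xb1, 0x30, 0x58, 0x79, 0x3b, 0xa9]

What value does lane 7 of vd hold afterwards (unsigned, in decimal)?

vd[7] = 4294967295

VLMAX = VLEN×LMUL/SEW = 128×2/32 = 8
AVL=5 ≤ VLMAX=8, so vl = 5
[0] mask-off/ones = 0xffffffff
[1] mask-off/ones = 0xffffffff
[2] mask-off/ones = 0xffffffff
[3] mask-off/ones = 0xffffffff
[4] xor(0xac,0x58) = 0xf4
[5] tail/ones = 0xffffffff
[6] tail/ones = 0xffffffff
[7] tail/ones = 0xffffffff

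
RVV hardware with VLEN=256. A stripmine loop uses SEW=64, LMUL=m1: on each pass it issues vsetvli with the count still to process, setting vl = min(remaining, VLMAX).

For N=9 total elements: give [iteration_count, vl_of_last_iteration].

VLMAX = (256 × 1) / 64 = 4 lanes
iterations = ceil(9/4) = 3; final-pass vl = 1

[iterations, last_vl] = [3, 1]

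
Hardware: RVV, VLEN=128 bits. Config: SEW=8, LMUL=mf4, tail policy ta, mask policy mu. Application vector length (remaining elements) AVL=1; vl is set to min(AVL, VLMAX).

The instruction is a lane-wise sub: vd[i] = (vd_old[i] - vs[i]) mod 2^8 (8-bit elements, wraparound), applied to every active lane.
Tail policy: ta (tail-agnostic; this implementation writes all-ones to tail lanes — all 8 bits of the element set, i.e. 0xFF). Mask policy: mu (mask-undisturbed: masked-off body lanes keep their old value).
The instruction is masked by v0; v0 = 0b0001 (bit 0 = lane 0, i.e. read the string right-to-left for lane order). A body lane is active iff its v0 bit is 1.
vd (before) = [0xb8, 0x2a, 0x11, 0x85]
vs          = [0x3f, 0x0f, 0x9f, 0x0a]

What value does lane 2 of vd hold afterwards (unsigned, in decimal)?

vd[2] = 255

VLMAX = (128 × 1/4) / 8 = 4 lanes
vl = min(AVL, VLMAX) = min(1, 4) = 1
vd[0] sub(0xb8,0x3f) -> 0x79
vd[1] tail/ones -> 0xff
vd[2] tail/ones -> 0xff
vd[3] tail/ones -> 0xff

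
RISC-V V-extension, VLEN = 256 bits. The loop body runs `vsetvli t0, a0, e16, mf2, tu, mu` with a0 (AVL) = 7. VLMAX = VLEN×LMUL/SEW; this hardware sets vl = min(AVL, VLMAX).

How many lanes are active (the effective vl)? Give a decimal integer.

vl = 7

VLMAX = (256 × 1/2) / 16 = 8 lanes
vl ← min(7, 8) = 7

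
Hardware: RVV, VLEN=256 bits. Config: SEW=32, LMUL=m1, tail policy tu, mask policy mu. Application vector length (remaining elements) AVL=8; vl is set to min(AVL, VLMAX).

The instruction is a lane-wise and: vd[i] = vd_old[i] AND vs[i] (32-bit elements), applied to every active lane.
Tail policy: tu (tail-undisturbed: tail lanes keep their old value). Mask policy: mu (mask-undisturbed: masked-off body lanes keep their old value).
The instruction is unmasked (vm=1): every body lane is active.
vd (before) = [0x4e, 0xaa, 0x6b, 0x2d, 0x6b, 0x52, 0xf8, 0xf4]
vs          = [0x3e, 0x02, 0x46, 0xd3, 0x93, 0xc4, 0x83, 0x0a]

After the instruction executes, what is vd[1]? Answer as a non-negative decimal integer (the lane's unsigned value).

vd[1] = 2

VLMAX = (256 × 1) / 32 = 8 lanes
vl ← min(8, 8) = 8
  i=0: and(0x4e,0x3e) → 14
  i=1: and(0xaa,0x02) → 2
  i=2: and(0x6b,0x46) → 66
  i=3: and(0x2d,0xd3) → 1
  i=4: and(0x6b,0x93) → 3
  i=5: and(0x52,0xc4) → 64
  i=6: and(0xf8,0x83) → 128
  i=7: and(0xf4,0x0a) → 0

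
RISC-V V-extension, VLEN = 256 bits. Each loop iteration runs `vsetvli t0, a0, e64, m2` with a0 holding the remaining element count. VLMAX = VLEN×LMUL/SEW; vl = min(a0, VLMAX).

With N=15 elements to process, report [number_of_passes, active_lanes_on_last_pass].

lanes per group: 256·2/64 = 8
N=15: ⌈15/8⌉ = 2 iters; last vl = 15 − 1×8 = 7

[iterations, last_vl] = [2, 7]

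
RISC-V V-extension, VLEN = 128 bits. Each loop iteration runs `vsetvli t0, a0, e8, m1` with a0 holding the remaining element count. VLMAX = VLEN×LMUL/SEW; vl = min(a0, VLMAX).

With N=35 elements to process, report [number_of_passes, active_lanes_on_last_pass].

[iterations, last_vl] = [3, 3]

VLMAX = (128 × 1) / 8 = 16 lanes
iterations = ceil(35/16) = 3; final-pass vl = 3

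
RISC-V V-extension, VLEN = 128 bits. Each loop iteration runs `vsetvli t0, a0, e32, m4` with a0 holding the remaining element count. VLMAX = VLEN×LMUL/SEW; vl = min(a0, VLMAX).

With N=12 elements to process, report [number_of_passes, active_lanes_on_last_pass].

[iterations, last_vl] = [1, 12]

lanes per group: 128·4/32 = 16
12 elements at 16/iter → 1 passes, remainder 12 on the last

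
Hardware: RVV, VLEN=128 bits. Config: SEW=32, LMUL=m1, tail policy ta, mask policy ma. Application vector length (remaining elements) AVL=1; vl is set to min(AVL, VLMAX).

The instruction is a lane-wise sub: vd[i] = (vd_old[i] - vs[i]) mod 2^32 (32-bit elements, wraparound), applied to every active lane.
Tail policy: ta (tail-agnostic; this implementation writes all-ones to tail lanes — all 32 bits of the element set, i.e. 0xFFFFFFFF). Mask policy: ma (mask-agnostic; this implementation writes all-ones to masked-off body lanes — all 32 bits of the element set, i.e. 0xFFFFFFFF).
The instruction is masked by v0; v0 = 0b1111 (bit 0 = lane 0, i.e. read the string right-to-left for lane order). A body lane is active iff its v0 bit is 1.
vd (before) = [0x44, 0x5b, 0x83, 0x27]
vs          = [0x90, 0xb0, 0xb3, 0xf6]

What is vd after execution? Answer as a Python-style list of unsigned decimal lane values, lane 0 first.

vd = [4294967220, 4294967295, 4294967295, 4294967295]

lanes per group: 128·1/32 = 4
AVL=1 ≤ VLMAX=4, so vl = 1
[0] sub(0x44,0x90) = 0xffffffb4
[1] tail/ones = 0xffffffff
[2] tail/ones = 0xffffffff
[3] tail/ones = 0xffffffff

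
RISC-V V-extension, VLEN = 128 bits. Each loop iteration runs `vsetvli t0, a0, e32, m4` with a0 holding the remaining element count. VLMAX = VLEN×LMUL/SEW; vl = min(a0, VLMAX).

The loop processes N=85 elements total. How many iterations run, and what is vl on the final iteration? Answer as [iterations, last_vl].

lanes per group: 128·4/32 = 16
N=85: ⌈85/16⌉ = 6 iters; last vl = 85 − 5×16 = 5

[iterations, last_vl] = [6, 5]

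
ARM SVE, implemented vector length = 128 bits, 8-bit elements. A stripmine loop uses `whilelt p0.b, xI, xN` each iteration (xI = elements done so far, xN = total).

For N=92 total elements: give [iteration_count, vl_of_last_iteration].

[iterations, last_vl] = [6, 12]

register lanes = 128/8 = 16
iterations = ceil(92/16) = 6; final-pass vl = 12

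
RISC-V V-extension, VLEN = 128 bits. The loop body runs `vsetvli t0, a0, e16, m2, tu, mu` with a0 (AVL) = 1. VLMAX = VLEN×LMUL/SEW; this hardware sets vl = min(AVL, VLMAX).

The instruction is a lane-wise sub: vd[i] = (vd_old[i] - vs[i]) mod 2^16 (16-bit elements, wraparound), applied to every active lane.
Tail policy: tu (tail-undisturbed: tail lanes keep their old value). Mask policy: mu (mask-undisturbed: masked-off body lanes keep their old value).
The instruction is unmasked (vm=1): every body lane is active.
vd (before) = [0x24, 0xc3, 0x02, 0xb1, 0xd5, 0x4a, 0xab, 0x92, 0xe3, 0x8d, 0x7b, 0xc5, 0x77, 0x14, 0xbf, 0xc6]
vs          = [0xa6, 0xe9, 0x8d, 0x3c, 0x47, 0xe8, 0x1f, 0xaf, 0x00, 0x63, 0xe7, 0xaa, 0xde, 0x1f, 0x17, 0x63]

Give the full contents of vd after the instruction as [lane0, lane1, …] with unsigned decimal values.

lanes per group: 128·2/16 = 16
vl = min(AVL, VLMAX) = min(1, 16) = 1
lane  0: sub(0x24,0xa6) ⇒ 0xff7e
lane  1: tail/keep ⇒ 0xc3
lane  2: tail/keep ⇒ 0x02
lane  3: tail/keep ⇒ 0xb1
lane  4: tail/keep ⇒ 0xd5
lane  5: tail/keep ⇒ 0x4a
lane  6: tail/keep ⇒ 0xab
lane  7: tail/keep ⇒ 0x92
lane  8: tail/keep ⇒ 0xe3
lane  9: tail/keep ⇒ 0x8d
lane 10: tail/keep ⇒ 0x7b
lane 11: tail/keep ⇒ 0xc5
lane 12: tail/keep ⇒ 0x77
lane 13: tail/keep ⇒ 0x14
lane 14: tail/keep ⇒ 0xbf
lane 15: tail/keep ⇒ 0xc6

vd = [65406, 195, 2, 177, 213, 74, 171, 146, 227, 141, 123, 197, 119, 20, 191, 198]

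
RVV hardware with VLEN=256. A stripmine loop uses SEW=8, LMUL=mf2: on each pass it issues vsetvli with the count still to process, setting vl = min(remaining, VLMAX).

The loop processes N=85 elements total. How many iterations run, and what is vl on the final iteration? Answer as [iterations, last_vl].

[iterations, last_vl] = [6, 5]

VLMAX = VLEN×LMUL/SEW = 256×1/2/8 = 16
85 elements at 16/iter → 6 passes, remainder 5 on the last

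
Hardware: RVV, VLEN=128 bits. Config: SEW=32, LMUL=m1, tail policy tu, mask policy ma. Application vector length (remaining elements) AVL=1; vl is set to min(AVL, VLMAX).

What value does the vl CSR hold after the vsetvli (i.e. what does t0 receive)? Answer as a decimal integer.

vl = 1

lanes per group: 128·1/32 = 4
vl ← min(1, 4) = 1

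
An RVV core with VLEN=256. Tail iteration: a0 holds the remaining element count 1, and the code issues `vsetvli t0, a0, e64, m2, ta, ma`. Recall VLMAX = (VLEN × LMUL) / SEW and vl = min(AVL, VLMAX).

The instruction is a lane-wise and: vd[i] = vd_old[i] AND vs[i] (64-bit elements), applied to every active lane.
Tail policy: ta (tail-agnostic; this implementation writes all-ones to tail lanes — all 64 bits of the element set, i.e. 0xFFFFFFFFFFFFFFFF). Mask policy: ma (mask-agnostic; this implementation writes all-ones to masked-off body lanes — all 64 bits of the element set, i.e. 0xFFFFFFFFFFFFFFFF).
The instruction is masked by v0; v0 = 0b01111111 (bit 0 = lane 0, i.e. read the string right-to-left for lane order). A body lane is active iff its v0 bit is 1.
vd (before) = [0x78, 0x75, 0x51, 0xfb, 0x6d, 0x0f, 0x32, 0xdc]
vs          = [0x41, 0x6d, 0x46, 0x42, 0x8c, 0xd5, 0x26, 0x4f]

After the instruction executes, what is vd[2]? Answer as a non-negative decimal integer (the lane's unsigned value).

vd[2] = 18446744073709551615

VLMAX = (256 × 2) / 64 = 8 lanes
vl ← min(1, 8) = 1
lane  0: and(0x78,0x41) ⇒ 0x40
lane  1: tail/ones ⇒ 0xffffffffffffffff
lane  2: tail/ones ⇒ 0xffffffffffffffff
lane  3: tail/ones ⇒ 0xffffffffffffffff
lane  4: tail/ones ⇒ 0xffffffffffffffff
lane  5: tail/ones ⇒ 0xffffffffffffffff
lane  6: tail/ones ⇒ 0xffffffffffffffff
lane  7: tail/ones ⇒ 0xffffffffffffffff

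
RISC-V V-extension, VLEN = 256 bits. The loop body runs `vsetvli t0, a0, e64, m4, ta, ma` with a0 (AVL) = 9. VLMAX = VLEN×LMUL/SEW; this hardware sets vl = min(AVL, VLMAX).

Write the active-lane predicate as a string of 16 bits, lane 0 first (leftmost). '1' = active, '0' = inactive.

VLMAX = (256 × 4) / 64 = 16 lanes
vl = min(AVL, VLMAX) = min(9, 16) = 9
bits (lane 0 leftmost): 1111111110000000

predicate = 1111111110000000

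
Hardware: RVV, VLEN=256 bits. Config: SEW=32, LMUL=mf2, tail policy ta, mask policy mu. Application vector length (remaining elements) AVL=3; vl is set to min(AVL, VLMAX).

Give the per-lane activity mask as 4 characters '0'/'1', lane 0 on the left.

predicate = 1110

VLMAX = VLEN×LMUL/SEW = 256×1/2/32 = 4
vl ← min(3, 4) = 3
bits (lane 0 leftmost): 1110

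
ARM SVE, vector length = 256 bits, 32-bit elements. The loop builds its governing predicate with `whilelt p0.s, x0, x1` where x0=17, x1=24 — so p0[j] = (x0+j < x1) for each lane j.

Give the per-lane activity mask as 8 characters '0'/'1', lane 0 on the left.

register lanes = 256/32 = 8
active while 17+j < 24, i.e. j ∈ [0,7) capped at 8 ⇒ 7
bits (lane 0 leftmost): 11111110

predicate = 11111110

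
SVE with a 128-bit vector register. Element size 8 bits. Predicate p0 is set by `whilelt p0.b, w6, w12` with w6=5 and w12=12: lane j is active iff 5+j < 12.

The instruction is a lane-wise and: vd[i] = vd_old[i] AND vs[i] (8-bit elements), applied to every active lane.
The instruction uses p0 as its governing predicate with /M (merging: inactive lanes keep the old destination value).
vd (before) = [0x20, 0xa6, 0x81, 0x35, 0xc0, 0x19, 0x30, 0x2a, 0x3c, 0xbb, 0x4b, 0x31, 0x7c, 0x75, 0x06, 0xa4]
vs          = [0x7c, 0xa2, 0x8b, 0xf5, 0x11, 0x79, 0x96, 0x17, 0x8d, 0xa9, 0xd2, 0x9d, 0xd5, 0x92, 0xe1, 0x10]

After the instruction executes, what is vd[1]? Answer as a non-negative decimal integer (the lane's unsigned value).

register lanes = 128/8 = 16
p0[j] = (5+j < 12); true for j=0..6 → 7 lanes set
  i=0: and(0x20,0x7c) → 32
  i=1: and(0xa6,0xa2) → 162
  i=2: and(0x81,0x8b) → 129
  i=3: and(0x35,0xf5) → 53
  i=4: and(0xc0,0x11) → 0
  i=5: and(0x19,0x79) → 25
  i=6: and(0x30,0x96) → 16
  i=7: tail/keep → 42
  i=8: tail/keep → 60
  i=9: tail/keep → 187
  i=10: tail/keep → 75
  i=11: tail/keep → 49
  i=12: tail/keep → 124
  i=13: tail/keep → 117
  i=14: tail/keep → 6
  i=15: tail/keep → 164

vd[1] = 162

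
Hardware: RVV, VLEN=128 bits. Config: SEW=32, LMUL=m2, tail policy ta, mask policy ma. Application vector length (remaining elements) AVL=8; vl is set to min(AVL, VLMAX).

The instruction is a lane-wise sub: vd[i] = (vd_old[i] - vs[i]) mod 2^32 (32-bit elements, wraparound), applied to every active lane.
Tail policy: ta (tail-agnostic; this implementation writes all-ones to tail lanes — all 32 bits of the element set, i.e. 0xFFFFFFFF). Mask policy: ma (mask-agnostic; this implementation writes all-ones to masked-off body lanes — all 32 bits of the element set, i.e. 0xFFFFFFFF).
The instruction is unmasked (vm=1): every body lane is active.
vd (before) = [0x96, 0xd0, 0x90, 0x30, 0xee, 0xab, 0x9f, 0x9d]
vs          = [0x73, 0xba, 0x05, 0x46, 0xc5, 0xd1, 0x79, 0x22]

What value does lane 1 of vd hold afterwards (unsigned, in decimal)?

VLMAX = (128 × 2) / 32 = 8 lanes
vl = min(AVL, VLMAX) = min(8, 8) = 8
vd[0] sub(0x96,0x73) -> 0x23
vd[1] sub(0xd0,0xba) -> 0x16
vd[2] sub(0x90,0x05) -> 0x8b
vd[3] sub(0x30,0x46) -> 0xffffffea
vd[4] sub(0xee,0xc5) -> 0x29
vd[5] sub(0xab,0xd1) -> 0xffffffda
vd[6] sub(0x9f,0x79) -> 0x26
vd[7] sub(0x9d,0x22) -> 0x7b

vd[1] = 22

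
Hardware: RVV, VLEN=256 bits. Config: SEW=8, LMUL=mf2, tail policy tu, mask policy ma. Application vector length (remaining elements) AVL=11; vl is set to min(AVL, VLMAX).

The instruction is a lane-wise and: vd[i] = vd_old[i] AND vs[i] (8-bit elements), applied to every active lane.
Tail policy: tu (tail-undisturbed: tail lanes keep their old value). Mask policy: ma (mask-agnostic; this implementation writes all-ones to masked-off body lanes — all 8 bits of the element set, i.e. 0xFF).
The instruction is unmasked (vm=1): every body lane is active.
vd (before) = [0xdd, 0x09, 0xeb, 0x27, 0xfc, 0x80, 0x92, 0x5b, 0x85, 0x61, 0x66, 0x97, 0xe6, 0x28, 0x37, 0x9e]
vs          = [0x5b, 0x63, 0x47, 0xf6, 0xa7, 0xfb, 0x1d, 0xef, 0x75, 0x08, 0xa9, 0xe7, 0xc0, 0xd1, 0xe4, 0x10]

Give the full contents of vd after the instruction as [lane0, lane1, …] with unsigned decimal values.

vd = [89, 1, 67, 38, 164, 128, 16, 75, 5, 0, 32, 151, 230, 40, 55, 158]

lanes per group: 256·1/2/8 = 16
vl = min(AVL, VLMAX) = min(11, 16) = 11
[0] and(0xdd,0x5b) = 0x59
[1] and(0x09,0x63) = 0x01
[2] and(0xeb,0x47) = 0x43
[3] and(0x27,0xf6) = 0x26
[4] and(0xfc,0xa7) = 0xa4
[5] and(0x80,0xfb) = 0x80
[6] and(0x92,0x1d) = 0x10
[7] and(0x5b,0xef) = 0x4b
[8] and(0x85,0x75) = 0x05
[9] and(0x61,0x08) = 0x00
[10] and(0x66,0xa9) = 0x20
[11] tail/keep = 0x97
[12] tail/keep = 0xe6
[13] tail/keep = 0x28
[14] tail/keep = 0x37
[15] tail/keep = 0x9e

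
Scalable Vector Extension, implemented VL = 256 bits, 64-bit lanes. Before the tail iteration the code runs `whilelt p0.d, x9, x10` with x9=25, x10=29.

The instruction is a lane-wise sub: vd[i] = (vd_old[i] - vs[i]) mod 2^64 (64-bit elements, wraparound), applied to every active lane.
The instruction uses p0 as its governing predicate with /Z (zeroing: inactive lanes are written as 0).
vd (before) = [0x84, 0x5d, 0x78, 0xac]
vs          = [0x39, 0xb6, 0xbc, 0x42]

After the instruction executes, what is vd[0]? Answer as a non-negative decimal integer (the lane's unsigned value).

vd[0] = 75

lane count: 256 div 64 = 4
p0[j] = (25+j < 29); true for j=0..3 → 4 lanes set
vd[0] sub(0x84,0x39) -> 0x4b
vd[1] sub(0x5d,0xb6) -> 0xffffffffffffffa7
vd[2] sub(0x78,0xbc) -> 0xffffffffffffffbc
vd[3] sub(0xac,0x42) -> 0x6a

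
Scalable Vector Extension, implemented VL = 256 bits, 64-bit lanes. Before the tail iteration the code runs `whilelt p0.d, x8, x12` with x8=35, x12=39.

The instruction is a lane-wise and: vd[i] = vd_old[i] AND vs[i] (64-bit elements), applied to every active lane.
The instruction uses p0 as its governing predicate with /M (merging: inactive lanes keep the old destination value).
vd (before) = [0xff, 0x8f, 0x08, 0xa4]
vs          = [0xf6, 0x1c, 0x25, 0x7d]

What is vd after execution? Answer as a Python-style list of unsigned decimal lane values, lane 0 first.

register lanes = 256/64 = 4
p0[j] = (35+j < 39); true for j=0..3 → 4 lanes set
lane  0: and(0xff,0xf6) ⇒ 0xf6
lane  1: and(0x8f,0x1c) ⇒ 0x0c
lane  2: and(0x08,0x25) ⇒ 0x00
lane  3: and(0xa4,0x7d) ⇒ 0x24

vd = [246, 12, 0, 36]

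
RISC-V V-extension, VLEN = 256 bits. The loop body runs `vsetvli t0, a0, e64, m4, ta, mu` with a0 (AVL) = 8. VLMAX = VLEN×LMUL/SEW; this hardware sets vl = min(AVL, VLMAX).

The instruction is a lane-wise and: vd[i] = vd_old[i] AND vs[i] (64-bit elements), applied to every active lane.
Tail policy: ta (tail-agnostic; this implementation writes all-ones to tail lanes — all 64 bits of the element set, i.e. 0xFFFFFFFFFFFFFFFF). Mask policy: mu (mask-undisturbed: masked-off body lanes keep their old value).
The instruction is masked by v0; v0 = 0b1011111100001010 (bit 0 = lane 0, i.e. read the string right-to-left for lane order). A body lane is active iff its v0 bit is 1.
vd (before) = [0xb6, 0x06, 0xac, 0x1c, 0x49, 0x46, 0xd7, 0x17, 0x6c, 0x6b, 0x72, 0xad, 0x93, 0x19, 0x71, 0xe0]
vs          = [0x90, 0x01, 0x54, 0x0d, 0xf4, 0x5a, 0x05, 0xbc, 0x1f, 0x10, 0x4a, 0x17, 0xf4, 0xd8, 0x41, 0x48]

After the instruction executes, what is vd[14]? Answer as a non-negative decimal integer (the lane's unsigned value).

lanes per group: 256·4/64 = 16
vl = min(AVL, VLMAX) = min(8, 16) = 8
[0] mask-off/keep = 0xb6
[1] and(0x06,0x01) = 0x00
[2] mask-off/keep = 0xac
[3] and(0x1c,0x0d) = 0x0c
[4] mask-off/keep = 0x49
[5] mask-off/keep = 0x46
[6] mask-off/keep = 0xd7
[7] mask-off/keep = 0x17
[8] tail/ones = 0xffffffffffffffff
[9] tail/ones = 0xffffffffffffffff
[10] tail/ones = 0xffffffffffffffff
[11] tail/ones = 0xffffffffffffffff
[12] tail/ones = 0xffffffffffffffff
[13] tail/ones = 0xffffffffffffffff
[14] tail/ones = 0xffffffffffffffff
[15] tail/ones = 0xffffffffffffffff

vd[14] = 18446744073709551615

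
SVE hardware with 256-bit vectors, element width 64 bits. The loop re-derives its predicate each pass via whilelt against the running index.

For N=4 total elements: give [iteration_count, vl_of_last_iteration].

256-bit reg / 64-bit elem → 4 lanes
iterations = ceil(4/4) = 1; final-pass vl = 4

[iterations, last_vl] = [1, 4]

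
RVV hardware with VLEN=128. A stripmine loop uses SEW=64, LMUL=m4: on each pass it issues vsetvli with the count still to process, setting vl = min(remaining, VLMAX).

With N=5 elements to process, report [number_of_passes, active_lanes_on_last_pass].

[iterations, last_vl] = [1, 5]

lanes per group: 128·4/64 = 8
5 elements at 8/iter → 1 passes, remainder 5 on the last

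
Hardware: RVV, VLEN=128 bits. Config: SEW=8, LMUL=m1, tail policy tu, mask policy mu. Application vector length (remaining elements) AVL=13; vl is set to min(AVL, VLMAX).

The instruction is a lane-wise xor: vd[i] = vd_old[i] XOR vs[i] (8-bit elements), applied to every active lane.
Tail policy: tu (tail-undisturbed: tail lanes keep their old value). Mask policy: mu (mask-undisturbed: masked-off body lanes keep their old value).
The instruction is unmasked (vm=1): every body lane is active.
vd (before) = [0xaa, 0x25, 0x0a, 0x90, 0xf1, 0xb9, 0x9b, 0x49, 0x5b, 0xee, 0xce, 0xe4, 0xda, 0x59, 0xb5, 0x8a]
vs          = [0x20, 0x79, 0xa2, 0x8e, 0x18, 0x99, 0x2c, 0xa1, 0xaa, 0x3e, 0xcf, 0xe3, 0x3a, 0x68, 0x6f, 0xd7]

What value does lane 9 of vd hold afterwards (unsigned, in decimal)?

vd[9] = 208

VLMAX = (128 × 1) / 8 = 16 lanes
vl ← min(13, 16) = 13
[0] xor(0xaa,0x20) = 0x8a
[1] xor(0x25,0x79) = 0x5c
[2] xor(0x0a,0xa2) = 0xa8
[3] xor(0x90,0x8e) = 0x1e
[4] xor(0xf1,0x18) = 0xe9
[5] xor(0xb9,0x99) = 0x20
[6] xor(0x9b,0x2c) = 0xb7
[7] xor(0x49,0xa1) = 0xe8
[8] xor(0x5b,0xaa) = 0xf1
[9] xor(0xee,0x3e) = 0xd0
[10] xor(0xce,0xcf) = 0x01
[11] xor(0xe4,0xe3) = 0x07
[12] xor(0xda,0x3a) = 0xe0
[13] tail/keep = 0x59
[14] tail/keep = 0xb5
[15] tail/keep = 0x8a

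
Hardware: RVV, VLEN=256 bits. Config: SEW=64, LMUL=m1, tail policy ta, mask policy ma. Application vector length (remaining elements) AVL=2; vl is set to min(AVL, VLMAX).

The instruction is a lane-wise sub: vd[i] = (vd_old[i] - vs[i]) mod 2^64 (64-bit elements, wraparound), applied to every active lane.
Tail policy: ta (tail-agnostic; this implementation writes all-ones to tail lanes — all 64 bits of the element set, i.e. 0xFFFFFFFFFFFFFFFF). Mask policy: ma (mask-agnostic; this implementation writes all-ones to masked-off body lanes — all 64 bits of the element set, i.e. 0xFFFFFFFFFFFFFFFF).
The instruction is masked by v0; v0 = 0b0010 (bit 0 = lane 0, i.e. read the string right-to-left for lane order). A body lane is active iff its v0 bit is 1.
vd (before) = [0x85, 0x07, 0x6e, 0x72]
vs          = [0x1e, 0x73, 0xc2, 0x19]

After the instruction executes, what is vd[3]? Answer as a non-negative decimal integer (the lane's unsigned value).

vd[3] = 18446744073709551615

VLMAX = (256 × 1) / 64 = 4 lanes
AVL=2 ≤ VLMAX=4, so vl = 2
  i=0: mask-off/ones → 18446744073709551615
  i=1: sub(0x07,0x73) → 18446744073709551508
  i=2: tail/ones → 18446744073709551615
  i=3: tail/ones → 18446744073709551615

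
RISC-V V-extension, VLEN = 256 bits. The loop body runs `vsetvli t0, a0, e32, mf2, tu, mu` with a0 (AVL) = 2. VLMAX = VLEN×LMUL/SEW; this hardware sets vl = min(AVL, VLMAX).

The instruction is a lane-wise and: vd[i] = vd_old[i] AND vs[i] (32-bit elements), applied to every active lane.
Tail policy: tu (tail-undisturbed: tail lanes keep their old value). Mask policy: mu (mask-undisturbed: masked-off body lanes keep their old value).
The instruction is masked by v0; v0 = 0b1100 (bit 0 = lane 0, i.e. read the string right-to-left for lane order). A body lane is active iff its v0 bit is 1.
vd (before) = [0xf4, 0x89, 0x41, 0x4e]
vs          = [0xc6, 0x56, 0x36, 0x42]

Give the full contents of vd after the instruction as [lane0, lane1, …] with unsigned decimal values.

VLMAX = (256 × 1/2) / 32 = 4 lanes
vl ← min(2, 4) = 2
[0] mask-off/keep = 0xf4
[1] mask-off/keep = 0x89
[2] tail/keep = 0x41
[3] tail/keep = 0x4e

vd = [244, 137, 65, 78]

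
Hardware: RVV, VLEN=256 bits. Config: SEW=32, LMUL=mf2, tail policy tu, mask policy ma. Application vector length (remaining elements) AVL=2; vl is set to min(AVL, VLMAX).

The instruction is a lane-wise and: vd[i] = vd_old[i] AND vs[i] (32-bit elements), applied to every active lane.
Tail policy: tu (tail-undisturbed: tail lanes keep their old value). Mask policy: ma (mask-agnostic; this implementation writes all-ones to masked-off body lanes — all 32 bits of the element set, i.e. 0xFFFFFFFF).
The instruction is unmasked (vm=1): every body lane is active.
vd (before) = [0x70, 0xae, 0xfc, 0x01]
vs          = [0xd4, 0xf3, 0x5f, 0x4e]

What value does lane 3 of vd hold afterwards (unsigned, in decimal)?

vd[3] = 1

VLMAX = VLEN×LMUL/SEW = 256×1/2/32 = 4
AVL=2 ≤ VLMAX=4, so vl = 2
  i=0: and(0x70,0xd4) → 80
  i=1: and(0xae,0xf3) → 162
  i=2: tail/keep → 252
  i=3: tail/keep → 1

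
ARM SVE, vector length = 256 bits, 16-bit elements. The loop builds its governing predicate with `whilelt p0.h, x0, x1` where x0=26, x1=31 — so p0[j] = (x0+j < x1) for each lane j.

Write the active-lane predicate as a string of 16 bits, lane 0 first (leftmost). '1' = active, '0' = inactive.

predicate = 1111100000000000

lane count: 256 div 16 = 16
p0[j] = (26+j < 31); true for j=0..4 → 5 lanes set
bits (lane 0 leftmost): 1111100000000000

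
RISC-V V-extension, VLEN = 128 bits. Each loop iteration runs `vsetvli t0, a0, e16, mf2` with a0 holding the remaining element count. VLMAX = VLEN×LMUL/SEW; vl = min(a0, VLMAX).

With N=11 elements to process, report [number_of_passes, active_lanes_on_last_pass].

[iterations, last_vl] = [3, 3]

VLMAX = (128 × 1/2) / 16 = 4 lanes
N=11: ⌈11/4⌉ = 3 iters; last vl = 11 − 2×4 = 3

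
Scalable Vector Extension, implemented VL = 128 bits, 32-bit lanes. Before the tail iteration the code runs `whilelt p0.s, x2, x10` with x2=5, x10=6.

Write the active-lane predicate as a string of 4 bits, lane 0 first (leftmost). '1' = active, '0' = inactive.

register lanes = 128/32 = 4
whilelt: lane j active iff 5+j < 6 → j < 1 → 1 active
bits (lane 0 leftmost): 1000

predicate = 1000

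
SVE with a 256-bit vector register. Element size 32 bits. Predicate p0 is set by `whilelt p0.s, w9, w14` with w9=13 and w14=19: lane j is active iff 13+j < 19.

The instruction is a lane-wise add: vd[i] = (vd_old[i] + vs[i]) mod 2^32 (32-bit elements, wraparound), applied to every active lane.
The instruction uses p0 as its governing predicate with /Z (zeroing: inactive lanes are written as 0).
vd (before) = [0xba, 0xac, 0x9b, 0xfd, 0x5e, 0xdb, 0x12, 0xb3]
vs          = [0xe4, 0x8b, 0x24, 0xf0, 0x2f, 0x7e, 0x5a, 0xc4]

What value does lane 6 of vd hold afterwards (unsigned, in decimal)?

vd[6] = 0

256-bit reg / 32-bit elem → 8 lanes
p0[j] = (13+j < 19); true for j=0..5 → 6 lanes set
vd[0] add(0xba,0xe4) -> 0x19e
vd[1] add(0xac,0x8b) -> 0x137
vd[2] add(0x9b,0x24) -> 0xbf
vd[3] add(0xfd,0xf0) -> 0x1ed
vd[4] add(0x5e,0x2f) -> 0x8d
vd[5] add(0xdb,0x7e) -> 0x159
vd[6] tail/zero -> 0x00
vd[7] tail/zero -> 0x00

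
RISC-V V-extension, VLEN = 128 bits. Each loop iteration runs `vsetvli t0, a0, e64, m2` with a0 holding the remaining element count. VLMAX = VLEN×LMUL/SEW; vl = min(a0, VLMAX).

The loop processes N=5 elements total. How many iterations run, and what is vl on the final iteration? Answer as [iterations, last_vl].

[iterations, last_vl] = [2, 1]

VLMAX = (128 × 2) / 64 = 4 lanes
iterations = ceil(5/4) = 2; final-pass vl = 1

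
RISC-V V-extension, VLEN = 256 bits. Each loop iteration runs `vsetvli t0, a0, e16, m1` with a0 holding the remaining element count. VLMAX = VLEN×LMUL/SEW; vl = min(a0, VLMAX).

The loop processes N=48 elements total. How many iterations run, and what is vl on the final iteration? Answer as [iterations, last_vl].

[iterations, last_vl] = [3, 16]

lanes per group: 256·1/16 = 16
48 elements at 16/iter → 3 passes, remainder 16 on the last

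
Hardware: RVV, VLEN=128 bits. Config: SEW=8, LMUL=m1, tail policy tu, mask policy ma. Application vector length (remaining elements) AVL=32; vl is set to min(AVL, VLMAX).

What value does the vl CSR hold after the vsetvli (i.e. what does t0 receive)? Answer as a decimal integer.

VLMAX = VLEN×LMUL/SEW = 128×1/8 = 16
AVL=32 > VLMAX=16, so vl = 16

vl = 16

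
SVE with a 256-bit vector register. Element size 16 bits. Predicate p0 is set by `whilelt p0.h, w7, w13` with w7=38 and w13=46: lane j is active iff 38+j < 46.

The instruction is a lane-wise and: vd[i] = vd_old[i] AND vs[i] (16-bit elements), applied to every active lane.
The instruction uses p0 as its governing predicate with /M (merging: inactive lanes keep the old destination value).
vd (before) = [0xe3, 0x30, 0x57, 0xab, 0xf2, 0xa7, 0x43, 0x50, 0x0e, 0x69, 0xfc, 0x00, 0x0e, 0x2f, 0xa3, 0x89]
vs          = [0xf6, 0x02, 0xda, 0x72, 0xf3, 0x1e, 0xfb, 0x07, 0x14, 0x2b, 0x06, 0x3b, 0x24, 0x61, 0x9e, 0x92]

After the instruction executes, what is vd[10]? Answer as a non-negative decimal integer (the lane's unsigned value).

register lanes = 256/16 = 16
whilelt: lane j active iff 38+j < 46 → j < 8 → 8 active
lane  0: and(0xe3,0xf6) ⇒ 0xe2
lane  1: and(0x30,0x02) ⇒ 0x00
lane  2: and(0x57,0xda) ⇒ 0x52
lane  3: and(0xab,0x72) ⇒ 0x22
lane  4: and(0xf2,0xf3) ⇒ 0xf2
lane  5: and(0xa7,0x1e) ⇒ 0x06
lane  6: and(0x43,0xfb) ⇒ 0x43
lane  7: and(0x50,0x07) ⇒ 0x00
lane  8: tail/keep ⇒ 0x0e
lane  9: tail/keep ⇒ 0x69
lane 10: tail/keep ⇒ 0xfc
lane 11: tail/keep ⇒ 0x00
lane 12: tail/keep ⇒ 0x0e
lane 13: tail/keep ⇒ 0x2f
lane 14: tail/keep ⇒ 0xa3
lane 15: tail/keep ⇒ 0x89

vd[10] = 252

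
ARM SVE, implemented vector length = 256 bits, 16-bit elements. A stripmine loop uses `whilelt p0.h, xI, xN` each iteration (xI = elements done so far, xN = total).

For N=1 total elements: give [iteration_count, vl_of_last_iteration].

lane count: 256 div 16 = 16
iterations = ceil(1/16) = 1; final-pass vl = 1

[iterations, last_vl] = [1, 1]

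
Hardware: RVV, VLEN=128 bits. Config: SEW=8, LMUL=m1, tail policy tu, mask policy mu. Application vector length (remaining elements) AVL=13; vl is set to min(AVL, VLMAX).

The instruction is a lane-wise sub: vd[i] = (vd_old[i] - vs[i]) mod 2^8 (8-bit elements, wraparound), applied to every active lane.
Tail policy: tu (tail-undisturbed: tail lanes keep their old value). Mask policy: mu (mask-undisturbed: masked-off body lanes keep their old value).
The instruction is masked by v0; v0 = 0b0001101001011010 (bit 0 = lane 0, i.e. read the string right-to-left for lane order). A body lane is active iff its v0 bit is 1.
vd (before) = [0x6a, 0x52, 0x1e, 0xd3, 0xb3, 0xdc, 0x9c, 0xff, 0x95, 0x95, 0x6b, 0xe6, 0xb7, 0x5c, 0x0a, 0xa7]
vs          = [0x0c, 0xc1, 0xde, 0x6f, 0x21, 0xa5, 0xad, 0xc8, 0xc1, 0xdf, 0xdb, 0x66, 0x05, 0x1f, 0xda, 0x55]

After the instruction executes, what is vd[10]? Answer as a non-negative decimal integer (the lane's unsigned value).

vd[10] = 107

VLMAX = (128 × 1) / 8 = 16 lanes
vl = min(AVL, VLMAX) = min(13, 16) = 13
vd[0] mask-off/keep -> 0x6a
vd[1] sub(0x52,0xc1) -> 0x91
vd[2] mask-off/keep -> 0x1e
vd[3] sub(0xd3,0x6f) -> 0x64
vd[4] sub(0xb3,0x21) -> 0x92
vd[5] mask-off/keep -> 0xdc
vd[6] sub(0x9c,0xad) -> 0xef
vd[7] mask-off/keep -> 0xff
vd[8] mask-off/keep -> 0x95
vd[9] sub(0x95,0xdf) -> 0xb6
vd[10] mask-off/keep -> 0x6b
vd[11] sub(0xe6,0x66) -> 0x80
vd[12] sub(0xb7,0x05) -> 0xb2
vd[13] tail/keep -> 0x5c
vd[14] tail/keep -> 0x0a
vd[15] tail/keep -> 0xa7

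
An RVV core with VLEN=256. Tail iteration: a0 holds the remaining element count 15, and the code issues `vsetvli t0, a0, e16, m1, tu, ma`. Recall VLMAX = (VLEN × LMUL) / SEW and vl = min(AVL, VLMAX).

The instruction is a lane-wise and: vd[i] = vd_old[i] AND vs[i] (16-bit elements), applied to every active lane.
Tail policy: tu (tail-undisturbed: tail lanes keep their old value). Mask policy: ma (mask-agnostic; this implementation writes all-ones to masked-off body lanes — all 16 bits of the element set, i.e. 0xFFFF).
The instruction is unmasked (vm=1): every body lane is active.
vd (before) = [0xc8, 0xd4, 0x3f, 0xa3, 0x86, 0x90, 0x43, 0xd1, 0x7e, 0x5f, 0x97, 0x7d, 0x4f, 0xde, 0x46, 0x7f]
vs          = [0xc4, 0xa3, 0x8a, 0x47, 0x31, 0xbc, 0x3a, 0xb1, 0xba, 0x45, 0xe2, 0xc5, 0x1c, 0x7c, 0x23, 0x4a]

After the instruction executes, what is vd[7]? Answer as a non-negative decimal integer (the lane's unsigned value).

vd[7] = 145

VLMAX = (256 × 1) / 16 = 16 lanes
AVL=15 ≤ VLMAX=16, so vl = 15
  i=0: and(0xc8,0xc4) → 192
  i=1: and(0xd4,0xa3) → 128
  i=2: and(0x3f,0x8a) → 10
  i=3: and(0xa3,0x47) → 3
  i=4: and(0x86,0x31) → 0
  i=5: and(0x90,0xbc) → 144
  i=6: and(0x43,0x3a) → 2
  i=7: and(0xd1,0xb1) → 145
  i=8: and(0x7e,0xba) → 58
  i=9: and(0x5f,0x45) → 69
  i=10: and(0x97,0xe2) → 130
  i=11: and(0x7d,0xc5) → 69
  i=12: and(0x4f,0x1c) → 12
  i=13: and(0xde,0x7c) → 92
  i=14: and(0x46,0x23) → 2
  i=15: tail/keep → 127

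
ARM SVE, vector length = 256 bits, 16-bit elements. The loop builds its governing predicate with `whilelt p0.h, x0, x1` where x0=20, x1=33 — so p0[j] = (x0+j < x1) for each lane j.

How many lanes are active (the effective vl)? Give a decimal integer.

vl = 13

lane count: 256 div 16 = 16
p0[j] = (20+j < 33); true for j=0..12 → 13 lanes set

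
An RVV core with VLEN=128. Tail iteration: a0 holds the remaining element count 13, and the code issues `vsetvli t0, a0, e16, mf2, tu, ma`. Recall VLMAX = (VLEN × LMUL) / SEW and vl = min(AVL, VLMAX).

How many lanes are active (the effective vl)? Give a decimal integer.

lanes per group: 128·1/2/16 = 4
AVL=13 > VLMAX=4, so vl = 4

vl = 4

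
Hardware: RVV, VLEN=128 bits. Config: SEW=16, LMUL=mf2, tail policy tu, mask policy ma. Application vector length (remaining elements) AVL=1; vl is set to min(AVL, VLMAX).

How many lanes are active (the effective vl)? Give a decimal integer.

vl = 1

lanes per group: 128·1/2/16 = 4
AVL=1 ≤ VLMAX=4, so vl = 1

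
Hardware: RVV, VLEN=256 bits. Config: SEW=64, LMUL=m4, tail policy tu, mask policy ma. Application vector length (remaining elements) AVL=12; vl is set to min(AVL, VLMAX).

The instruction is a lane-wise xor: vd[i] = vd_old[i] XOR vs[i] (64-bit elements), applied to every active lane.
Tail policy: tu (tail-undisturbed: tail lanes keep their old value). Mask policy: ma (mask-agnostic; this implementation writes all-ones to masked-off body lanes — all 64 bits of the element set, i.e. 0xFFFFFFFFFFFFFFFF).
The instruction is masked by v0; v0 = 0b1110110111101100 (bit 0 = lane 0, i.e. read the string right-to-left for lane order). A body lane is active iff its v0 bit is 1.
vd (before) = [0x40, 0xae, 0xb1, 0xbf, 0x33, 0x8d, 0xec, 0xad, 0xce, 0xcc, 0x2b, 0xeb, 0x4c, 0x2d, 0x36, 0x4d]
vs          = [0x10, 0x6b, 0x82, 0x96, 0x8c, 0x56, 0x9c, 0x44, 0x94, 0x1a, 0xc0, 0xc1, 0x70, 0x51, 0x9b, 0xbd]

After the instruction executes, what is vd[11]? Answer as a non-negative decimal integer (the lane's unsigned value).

lanes per group: 256·4/64 = 16
vl = min(AVL, VLMAX) = min(12, 16) = 12
lane  0: mask-off/ones ⇒ 0xffffffffffffffff
lane  1: mask-off/ones ⇒ 0xffffffffffffffff
lane  2: xor(0xb1,0x82) ⇒ 0x33
lane  3: xor(0xbf,0x96) ⇒ 0x29
lane  4: mask-off/ones ⇒ 0xffffffffffffffff
lane  5: xor(0x8d,0x56) ⇒ 0xdb
lane  6: xor(0xec,0x9c) ⇒ 0x70
lane  7: xor(0xad,0x44) ⇒ 0xe9
lane  8: xor(0xce,0x94) ⇒ 0x5a
lane  9: mask-off/ones ⇒ 0xffffffffffffffff
lane 10: xor(0x2b,0xc0) ⇒ 0xeb
lane 11: xor(0xeb,0xc1) ⇒ 0x2a
lane 12: tail/keep ⇒ 0x4c
lane 13: tail/keep ⇒ 0x2d
lane 14: tail/keep ⇒ 0x36
lane 15: tail/keep ⇒ 0x4d

vd[11] = 42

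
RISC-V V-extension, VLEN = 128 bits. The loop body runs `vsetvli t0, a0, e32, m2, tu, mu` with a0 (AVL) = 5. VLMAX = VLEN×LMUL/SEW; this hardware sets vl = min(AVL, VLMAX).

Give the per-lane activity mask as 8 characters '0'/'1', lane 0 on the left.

predicate = 11111000

lanes per group: 128·2/32 = 8
vl ← min(5, 8) = 5
bits (lane 0 leftmost): 11111000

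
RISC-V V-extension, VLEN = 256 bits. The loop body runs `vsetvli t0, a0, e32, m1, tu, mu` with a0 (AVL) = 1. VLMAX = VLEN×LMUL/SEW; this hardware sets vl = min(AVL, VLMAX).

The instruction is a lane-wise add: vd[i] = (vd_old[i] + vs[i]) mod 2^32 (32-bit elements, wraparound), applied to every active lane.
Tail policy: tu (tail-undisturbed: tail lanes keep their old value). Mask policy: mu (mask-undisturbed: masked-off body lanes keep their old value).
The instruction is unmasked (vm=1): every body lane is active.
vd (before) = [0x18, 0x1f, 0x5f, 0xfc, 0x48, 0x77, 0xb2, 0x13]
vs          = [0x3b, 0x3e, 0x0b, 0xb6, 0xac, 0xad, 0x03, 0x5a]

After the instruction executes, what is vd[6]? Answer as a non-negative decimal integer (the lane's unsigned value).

lanes per group: 256·1/32 = 8
vl = min(AVL, VLMAX) = min(1, 8) = 1
  i=0: add(0x18,0x3b) → 83
  i=1: tail/keep → 31
  i=2: tail/keep → 95
  i=3: tail/keep → 252
  i=4: tail/keep → 72
  i=5: tail/keep → 119
  i=6: tail/keep → 178
  i=7: tail/keep → 19

vd[6] = 178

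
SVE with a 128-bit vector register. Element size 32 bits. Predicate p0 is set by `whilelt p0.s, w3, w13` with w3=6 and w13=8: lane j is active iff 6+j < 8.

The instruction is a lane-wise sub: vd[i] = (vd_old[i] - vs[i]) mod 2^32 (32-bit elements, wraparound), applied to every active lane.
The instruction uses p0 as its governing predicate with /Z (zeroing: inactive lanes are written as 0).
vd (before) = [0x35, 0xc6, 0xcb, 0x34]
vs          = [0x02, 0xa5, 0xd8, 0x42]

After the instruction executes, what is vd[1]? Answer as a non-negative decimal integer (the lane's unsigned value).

vd[1] = 33

lane count: 128 div 32 = 4
p0[j] = (6+j < 8); true for j=0..1 → 2 lanes set
[0] sub(0x35,0x02) = 0x33
[1] sub(0xc6,0xa5) = 0x21
[2] tail/zero = 0x00
[3] tail/zero = 0x00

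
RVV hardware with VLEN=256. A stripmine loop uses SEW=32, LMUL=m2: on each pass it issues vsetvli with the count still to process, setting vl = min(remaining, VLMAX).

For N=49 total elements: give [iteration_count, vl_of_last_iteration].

[iterations, last_vl] = [4, 1]

VLMAX = (256 × 2) / 32 = 16 lanes
N=49: ⌈49/16⌉ = 4 iters; last vl = 49 − 3×16 = 1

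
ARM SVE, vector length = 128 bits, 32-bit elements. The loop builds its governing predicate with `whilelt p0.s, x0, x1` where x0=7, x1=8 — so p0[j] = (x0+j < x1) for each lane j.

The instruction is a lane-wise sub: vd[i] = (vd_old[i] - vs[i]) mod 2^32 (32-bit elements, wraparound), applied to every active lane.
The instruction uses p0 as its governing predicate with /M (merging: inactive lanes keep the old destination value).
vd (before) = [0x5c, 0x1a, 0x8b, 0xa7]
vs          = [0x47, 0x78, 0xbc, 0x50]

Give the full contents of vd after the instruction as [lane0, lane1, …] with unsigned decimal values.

lane count: 128 div 32 = 4
whilelt: lane j active iff 7+j < 8 → j < 1 → 1 active
[0] sub(0x5c,0x47) = 0x15
[1] tail/keep = 0x1a
[2] tail/keep = 0x8b
[3] tail/keep = 0xa7

vd = [21, 26, 139, 167]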